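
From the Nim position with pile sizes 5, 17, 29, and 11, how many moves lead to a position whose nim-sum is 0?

In binary:
  00101  (5)
  10001  (17)
  11101  (29)
  01011  (11)
  -----
  00010  (2)
The overall nim-sum is X = 2. A pile of size p has a winning move iff p XOR X < p (reduce it to p XOR X).
  5: 5 XOR 2 = 7 ≥ 5 — no move.
  17: 17 XOR 2 = 19 ≥ 17 — no move.
  29: 29 XOR 2 = 31 ≥ 29 — no move.
  11: 11 XOR 2 = 9 < 11 — winning move (to 9).
That gives 1 winning move.

1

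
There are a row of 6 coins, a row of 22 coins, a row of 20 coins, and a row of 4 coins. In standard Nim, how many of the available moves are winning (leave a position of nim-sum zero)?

0

Compute the nim-sum pairwise:
6 ⊕ 22 = 16
16 ⊕ 20 = 4
4 ⊕ 4 = 0
The nim-sum is already 0, so every move leaves a nonzero nim-sum — there are no winning moves.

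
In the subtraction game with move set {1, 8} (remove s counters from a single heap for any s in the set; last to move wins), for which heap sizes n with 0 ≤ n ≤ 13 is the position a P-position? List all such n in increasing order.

Build the Grundy sequence with g(k) = mex{g(k−s) : s ∈ {1, 8}, s ≤ k}:
g(0) = mex{} = 0
g(1) = mex{0} = 1
g(2) = mex{1} = 0
g(3) = mex{0} = 1
g(4) = mex{1} = 0
g(5) = mex{0} = 1
g(6) = mex{1} = 0
g(7) = mex{0} = 1
g(8) = mex{0,1} = 2
g(9) = mex{1,2} = 0
g(10) = mex{0} = 1
g(11) = mex{1} = 0
g(12) = mex{0} = 1
g(13) = mex{1} = 0
The P-positions (g = 0) in 0..13 are 0, 2, 4, 6, 9, 11, 13.

0, 2, 4, 6, 9, 11, 13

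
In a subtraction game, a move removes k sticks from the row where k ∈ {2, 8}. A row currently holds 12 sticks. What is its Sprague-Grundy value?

Compute g(0), g(1), … for moves {2, 8}:
g(0) = mex{} = 0
g(1) = mex{} = 0
g(2) = mex{0} = 1
g(3) = mex{0} = 1
g(4) = mex{1} = 0
g(5) = mex{1} = 0
g(6) = mex{0} = 1
g(7) = mex{0} = 1
g(8) = mex{0,1} = 2
g(9) = mex{0,1} = 2
g(10) = mex{1,2} = 0
g(11) = mex{1,2} = 0
g(12) = mex{0} = 1
So g(12) = 1.

1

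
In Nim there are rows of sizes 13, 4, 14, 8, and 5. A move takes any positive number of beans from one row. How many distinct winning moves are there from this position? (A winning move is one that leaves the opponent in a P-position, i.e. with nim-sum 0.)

3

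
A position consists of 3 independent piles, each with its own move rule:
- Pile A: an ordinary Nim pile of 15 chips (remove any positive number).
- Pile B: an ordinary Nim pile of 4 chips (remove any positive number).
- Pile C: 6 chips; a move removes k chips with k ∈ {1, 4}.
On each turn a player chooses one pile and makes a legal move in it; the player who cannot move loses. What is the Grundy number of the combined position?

10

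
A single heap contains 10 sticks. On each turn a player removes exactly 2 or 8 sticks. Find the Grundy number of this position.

0

Build the Grundy sequence with g(k) = mex{g(k−s) : s ∈ {2, 8}, s ≤ k}:
k:     0  1  2  3  4  5  6  7  8  9 10
g(k):  0  0  1  1  0  0  1  1  2  2  0
So g(10) = 0.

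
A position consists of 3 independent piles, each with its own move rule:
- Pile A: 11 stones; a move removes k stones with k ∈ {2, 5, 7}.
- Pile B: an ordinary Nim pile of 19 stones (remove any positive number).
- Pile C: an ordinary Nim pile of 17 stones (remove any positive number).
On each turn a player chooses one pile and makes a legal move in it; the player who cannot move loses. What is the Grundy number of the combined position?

1

Grundy values for pile A (subtraction set {2, 5, 7}):
g(0) = mex{} = 0
g(1) = mex{} = 0
g(2) = mex{0} = 1
g(3) = mex{0} = 1
g(4) = mex{1} = 0
g(5) = mex{0,1} = 2
g(6) = mex{0} = 1
g(7) = mex{0,1,2} = 3
g(8) = mex{0,1} = 2
g(9) = mex{0,1,3} = 2
g(10) = mex{1,2} = 0
g(11) = mex{0,1,2} = 3
So g(11) = 3.
Pile B is a plain Nim pile of size 19, so its Grundy value is 19.
Pile C is a plain Nim pile of size 17, so its Grundy value is 17.
By the Sprague-Grundy theorem, the Grundy value of a sum of independent games is the XOR of the component values.
Combined value = 3 XOR 19 XOR 17 = 1.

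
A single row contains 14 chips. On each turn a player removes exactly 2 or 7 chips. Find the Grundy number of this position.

0

Compute g(0), g(1), … for moves {2, 7}:
g(0) = mex{} = 0
g(1) = mex{} = 0
g(2) = mex{0} = 1
g(3) = mex{0} = 1
g(4) = mex{1} = 0
g(5) = mex{1} = 0
g(6) = mex{0} = 1
g(7) = mex{0} = 1
g(8) = mex{0,1} = 2
g(9) = mex{1} = 0
g(10) = mex{1,2} = 0
g(11) = mex{0} = 1
g(12) = mex{0} = 1
g(13) = mex{1} = 0
g(14) = mex{1} = 0
So g(14) = 0.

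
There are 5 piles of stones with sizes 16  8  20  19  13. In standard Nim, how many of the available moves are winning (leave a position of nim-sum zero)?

3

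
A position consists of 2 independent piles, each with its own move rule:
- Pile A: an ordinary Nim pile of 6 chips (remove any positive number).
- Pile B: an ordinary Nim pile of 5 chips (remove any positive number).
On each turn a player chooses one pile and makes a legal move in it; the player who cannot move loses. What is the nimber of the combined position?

3

Pile A is a plain Nim pile of size 6, so its Grundy value is 6.
Pile B is a plain Nim pile of size 5, so its Grundy value is 5.
By the Sprague-Grundy theorem, the Grundy value of a sum of independent games is the XOR of the component values.
Combined value = 6 ⊕ 5 = 3.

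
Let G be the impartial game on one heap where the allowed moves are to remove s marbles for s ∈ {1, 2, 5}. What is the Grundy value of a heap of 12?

0

Grundy values for subtraction set {1, 2, 5}:
g(0) = mex{} = 0
g(1) = mex{0} = 1
g(2) = mex{0,1} = 2
g(3) = mex{1,2} = 0
g(4) = mex{0,2} = 1
g(5) = mex{0,1} = 2
g(6) = mex{1,2} = 0
g(7) = mex{0,2} = 1
g(8) = mex{0,1} = 2
g(9) = mex{1,2} = 0
g(10) = mex{0,2} = 1
g(11) = mex{0,1} = 2
g(12) = mex{1,2} = 0
So g(12) = 0.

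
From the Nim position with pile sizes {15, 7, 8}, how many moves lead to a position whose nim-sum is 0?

0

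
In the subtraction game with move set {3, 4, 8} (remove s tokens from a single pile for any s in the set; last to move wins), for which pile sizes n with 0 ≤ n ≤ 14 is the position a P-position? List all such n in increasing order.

0, 1, 2, 7, 12, 13, 14

Grundy values for subtraction set {3, 4, 8}:
g(0) = mex{} = 0
g(1) = mex{} = 0
g(2) = mex{} = 0
g(3) = mex{0} = 1
g(4) = mex{0} = 1
g(5) = mex{0} = 1
g(6) = mex{0,1} = 2
g(7) = mex{1} = 0
g(8) = mex{0,1} = 2
g(9) = mex{0,1,2} = 3
g(10) = mex{0,2} = 1
g(11) = mex{0,1,2} = 3
g(12) = mex{1,2,3} = 0
g(13) = mex{1,3} = 0
g(14) = mex{1,2,3} = 0
The P-positions (g = 0) in 0..14 are 0, 1, 2, 7, 12, 13, 14.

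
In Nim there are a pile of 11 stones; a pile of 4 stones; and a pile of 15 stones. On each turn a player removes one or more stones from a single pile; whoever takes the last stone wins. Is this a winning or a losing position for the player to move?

Losing position

Bitwise XOR of the heap sizes:
  1011  (11)
  0100  (4)
  1111  (15)
  ----
  0000  (0)
The nim-sum is 0, so this is a P-position: the player to move is in a losing position under optimal play.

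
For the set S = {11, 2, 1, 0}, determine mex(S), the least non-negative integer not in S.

3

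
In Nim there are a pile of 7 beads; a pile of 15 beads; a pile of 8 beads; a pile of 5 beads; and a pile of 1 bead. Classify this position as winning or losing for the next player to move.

Winning position

Write each in binary and XOR column by column:
  0111  (7)
  1111  (15)
  1000  (8)
  0101  (5)
  0001  (1)
  ----
  0100  (4)
The nim-sum is 4 ≠ 0, so this is an N-position: the player to move can win.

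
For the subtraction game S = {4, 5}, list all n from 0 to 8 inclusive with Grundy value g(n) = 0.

0, 1, 2, 3

Grundy values for subtraction set {4, 5}:
g(0) = mex{} = 0
g(1) = mex{} = 0
g(2) = mex{} = 0
g(3) = mex{} = 0
g(4) = mex{0} = 1
g(5) = mex{0} = 1
g(6) = mex{0} = 1
g(7) = mex{0} = 1
g(8) = mex{0,1} = 2
The P-positions (g = 0) in 0..8 are 0, 1, 2, 3.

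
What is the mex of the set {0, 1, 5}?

The values 0, 1 are all present; 2 is the first non-negative integer missing from the set.

2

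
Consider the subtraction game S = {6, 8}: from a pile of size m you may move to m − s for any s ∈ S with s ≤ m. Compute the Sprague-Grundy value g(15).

Grundy values for subtraction set {6, 8}:
k:     0  1  2  3  4  5  6  7  8  9 10 11 12 13 14 15
g(k):  0  0  0  0  0  0  1  1  1  1  1  1  2  2  0  0
So g(15) = 0.

0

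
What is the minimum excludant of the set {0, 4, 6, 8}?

1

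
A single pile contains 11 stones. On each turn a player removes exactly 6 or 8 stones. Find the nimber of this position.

1

Compute g(0), g(1), … for moves {6, 8}:
k:     0  1  2  3  4  5  6  7  8  9 10 11
g(k):  0  0  0  0  0  0  1  1  1  1  1  1
So g(11) = 1.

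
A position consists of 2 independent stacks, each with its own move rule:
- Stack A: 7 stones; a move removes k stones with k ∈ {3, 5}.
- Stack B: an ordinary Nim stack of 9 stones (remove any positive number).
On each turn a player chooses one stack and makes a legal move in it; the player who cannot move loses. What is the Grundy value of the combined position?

11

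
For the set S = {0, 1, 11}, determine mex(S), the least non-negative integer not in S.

2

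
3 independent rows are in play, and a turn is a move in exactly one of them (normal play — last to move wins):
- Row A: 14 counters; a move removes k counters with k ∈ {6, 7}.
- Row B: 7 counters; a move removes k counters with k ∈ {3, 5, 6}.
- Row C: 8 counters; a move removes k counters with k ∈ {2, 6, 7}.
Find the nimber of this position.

For row A, compute g(0), g(1), … with moves {6, 7}:
k:     0  1  2  3  4  5  6  7  8  9 10 11 12 13 14
g(k):  0  0  0  0  0  0  1  1  1  1  1  1  2  0  0
So g(14) = 0.
Build the Grundy sequence for row B with g(k) = mex{g(k−s) : s ∈ {3, 5, 6}, s ≤ k}:
g(0) = mex{} = 0
g(1) = mex{} = 0
g(2) = mex{} = 0
g(3) = mex{0} = 1
g(4) = mex{0} = 1
g(5) = mex{0} = 1
g(6) = mex{0,1} = 2
g(7) = mex{0,1} = 2
So g(7) = 2.
Grundy values for row C (subtraction set {2, 6, 7}):
g(0) = mex{} = 0
g(1) = mex{} = 0
g(2) = mex{0} = 1
g(3) = mex{0} = 1
g(4) = mex{1} = 0
g(5) = mex{1} = 0
g(6) = mex{0} = 1
g(7) = mex{0} = 1
g(8) = mex{0,1} = 2
So g(8) = 2.
The value of a disjunctive sum is the nim-sum of the parts.
Combined value = 0 ⊕ 2 ⊕ 2 = 0.

0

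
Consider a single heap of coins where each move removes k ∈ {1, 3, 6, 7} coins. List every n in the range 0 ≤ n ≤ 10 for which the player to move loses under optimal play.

Compute g(0), g(1), … for moves {1, 3, 6, 7}:
k:     0  1  2  3  4  5  6  7  8  9 10
g(k):  0  1  0  1  0  1  2  3  2  3  2
The P-positions (g = 0) in 0..10 are 0, 2, 4.

0, 2, 4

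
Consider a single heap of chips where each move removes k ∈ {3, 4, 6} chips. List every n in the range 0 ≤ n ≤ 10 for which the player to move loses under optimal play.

0, 1, 2, 9, 10

Compute g(0), g(1), … for moves {3, 4, 6}:
g(0) = mex{} = 0
g(1) = mex{} = 0
g(2) = mex{} = 0
g(3) = mex{0} = 1
g(4) = mex{0} = 1
g(5) = mex{0} = 1
g(6) = mex{0,1} = 2
g(7) = mex{0,1} = 2
g(8) = mex{0,1} = 2
g(9) = mex{1,2} = 0
g(10) = mex{1,2} = 0
The P-positions (g = 0) in 0..10 are 0, 1, 2, 9, 10.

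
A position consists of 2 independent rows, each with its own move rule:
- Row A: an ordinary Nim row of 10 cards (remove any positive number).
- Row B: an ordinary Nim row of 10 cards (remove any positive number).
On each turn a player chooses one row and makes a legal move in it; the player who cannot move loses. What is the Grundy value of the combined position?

Row A is a plain Nim row of size 10, so its Grundy value is 10.
Row B is a plain Nim row of size 10, so its Grundy value is 10.
By the Sprague-Grundy theorem, the Grundy value of a sum of independent games is the XOR of the component values.
Combined value = 10 XOR 10 = 0.

0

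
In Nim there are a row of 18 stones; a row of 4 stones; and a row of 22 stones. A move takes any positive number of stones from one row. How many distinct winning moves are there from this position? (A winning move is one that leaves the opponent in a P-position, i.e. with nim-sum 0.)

Write each in binary and XOR column by column:
  10010  (18)
  00100  (4)
  10110  (22)
  -----
  00000  (0)
The nim-sum is already 0, so every move leaves a nonzero nim-sum — there are no winning moves.

0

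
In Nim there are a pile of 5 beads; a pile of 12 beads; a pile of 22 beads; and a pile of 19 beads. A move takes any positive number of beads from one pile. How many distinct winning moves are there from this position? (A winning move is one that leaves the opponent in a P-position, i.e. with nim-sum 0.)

1

Write each in binary and XOR column by column:
  00101  (5)
  01100  (12)
  10110  (22)
  10011  (19)
  -----
  01100  (12)
The overall nim-sum is X = 12. A pile of size p has a winning move iff p XOR X < p (reduce it to p XOR X).
  5: 5 XOR 12 = 9 ≥ 5 — no move.
  12: 12 XOR 12 = 0 < 12 — winning move (to 0).
  22: 22 XOR 12 = 26 ≥ 22 — no move.
  19: 19 XOR 12 = 31 ≥ 19 — no move.
That gives 1 winning move.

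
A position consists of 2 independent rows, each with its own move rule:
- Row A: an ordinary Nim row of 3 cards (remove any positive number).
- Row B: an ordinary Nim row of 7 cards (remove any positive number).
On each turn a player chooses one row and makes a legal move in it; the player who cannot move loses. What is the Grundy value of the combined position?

Row A is a plain Nim row of size 3, so its Grundy value is 3.
Row B is a plain Nim row of size 7, so its Grundy value is 7.
By the Sprague-Grundy theorem, the Grundy value of a sum of independent games is the XOR of the component values.
Combined value = 3 XOR 7 = 4.

4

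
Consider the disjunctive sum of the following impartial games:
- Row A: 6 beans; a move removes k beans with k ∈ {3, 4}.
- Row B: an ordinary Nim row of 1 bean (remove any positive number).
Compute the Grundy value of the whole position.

Grundy values for row A (subtraction set {3, 4}):
g(0) = mex{} = 0
g(1) = mex{} = 0
g(2) = mex{} = 0
g(3) = mex{0} = 1
g(4) = mex{0} = 1
g(5) = mex{0} = 1
g(6) = mex{0,1} = 2
So g(6) = 2.
Row B is a plain Nim row of size 1, so its Grundy value is 1.
By the Sprague-Grundy theorem, the Grundy value of a sum of independent games is the XOR of the component values.
Combined value = 2 ⊕ 1 = 3.

3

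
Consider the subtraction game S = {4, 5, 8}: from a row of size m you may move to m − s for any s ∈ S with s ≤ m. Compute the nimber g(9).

Build the Grundy sequence with g(k) = mex{g(k−s) : s ∈ {4, 5, 8}, s ≤ k}:
k:     0  1  2  3  4  5  6  7  8  9
g(k):  0  0  0  0  1  1  1  1  2  2
So g(9) = 2.

2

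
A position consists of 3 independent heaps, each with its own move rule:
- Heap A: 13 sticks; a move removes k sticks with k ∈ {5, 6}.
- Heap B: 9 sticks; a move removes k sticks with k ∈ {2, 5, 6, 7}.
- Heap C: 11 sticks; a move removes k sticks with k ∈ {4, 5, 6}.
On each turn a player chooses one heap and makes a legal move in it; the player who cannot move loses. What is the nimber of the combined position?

For heap A, compute g(0), g(1), … with moves {5, 6}:
g(0) = mex{} = 0
g(1) = mex{} = 0
g(2) = mex{} = 0
g(3) = mex{} = 0
g(4) = mex{} = 0
g(5) = mex{0} = 1
g(6) = mex{0} = 1
g(7) = mex{0} = 1
g(8) = mex{0} = 1
g(9) = mex{0} = 1
g(10) = mex{0,1} = 2
g(11) = mex{1} = 0
g(12) = mex{1} = 0
g(13) = mex{1} = 0
So g(13) = 0.
For heap B, compute g(0), g(1), … with moves {2, 5, 6, 7}:
g(0) = mex{} = 0
g(1) = mex{} = 0
g(2) = mex{0} = 1
g(3) = mex{0} = 1
g(4) = mex{1} = 0
g(5) = mex{0,1} = 2
g(6) = mex{0} = 1
g(7) = mex{0,1,2} = 3
g(8) = mex{0,1} = 2
g(9) = mex{0,1,3} = 2
So g(9) = 2.
Build the Grundy sequence for heap C with g(k) = mex{g(k−s) : s ∈ {4, 5, 6}, s ≤ k}:
g(0) = mex{} = 0
g(1) = mex{} = 0
g(2) = mex{} = 0
g(3) = mex{} = 0
g(4) = mex{0} = 1
g(5) = mex{0} = 1
g(6) = mex{0} = 1
g(7) = mex{0} = 1
g(8) = mex{0,1} = 2
g(9) = mex{0,1} = 2
g(10) = mex{1} = 0
g(11) = mex{1} = 0
So g(11) = 0.
By the Sprague-Grundy theorem, the Grundy value of a sum of independent games is the XOR of the component values.
Combined value = 0 ⊕ 2 ⊕ 0 = 2.

2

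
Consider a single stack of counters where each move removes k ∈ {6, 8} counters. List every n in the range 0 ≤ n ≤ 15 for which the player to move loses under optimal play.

0, 1, 2, 3, 4, 5, 14, 15

Compute g(0), g(1), … for moves {6, 8}:
k:     0  1  2  3  4  5  6  7  8  9 10 11 12 13 14 15
g(k):  0  0  0  0  0  0  1  1  1  1  1  1  2  2  0  0
The P-positions (g = 0) in 0..15 are 0, 1, 2, 3, 4, 5, 14, 15.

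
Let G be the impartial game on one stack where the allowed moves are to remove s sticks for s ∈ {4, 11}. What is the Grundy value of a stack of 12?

1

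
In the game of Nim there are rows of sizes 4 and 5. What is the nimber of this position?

Bitwise XOR of the heap sizes:
  100  (4)
  101  (5)
  ---
  001  (1)

1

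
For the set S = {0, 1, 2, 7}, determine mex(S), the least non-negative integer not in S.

The values 0, 1, 2 are all present; 3 is the first non-negative integer missing from the set.

3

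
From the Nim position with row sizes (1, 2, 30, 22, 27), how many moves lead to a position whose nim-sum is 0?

In binary:
  00001  (1)
  00010  (2)
  11110  (30)
  10110  (22)
  11011  (27)
  -----
  10000  (16)
The overall nim-sum is X = 16. A row of size p has a winning move iff p XOR X < p (reduce it to p XOR X).
  1: 1 XOR 16 = 17 ≥ 1 — no move.
  2: 2 XOR 16 = 18 ≥ 2 — no move.
  30: 30 XOR 16 = 14 < 30 — winning move (to 14).
  22: 22 XOR 16 = 6 < 22 — winning move (to 6).
  27: 27 XOR 16 = 11 < 27 — winning move (to 11).
That gives 3 winning moves.

3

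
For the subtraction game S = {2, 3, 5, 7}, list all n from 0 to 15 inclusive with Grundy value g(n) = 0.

0, 1, 9, 10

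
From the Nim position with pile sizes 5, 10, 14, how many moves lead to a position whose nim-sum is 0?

1

In binary:
  0101  (5)
  1010  (10)
  1110  (14)
  ----
  0001  (1)
The overall nim-sum is X = 1. A pile of size p has a winning move iff p XOR X < p (reduce it to p XOR X).
  5: 5 XOR 1 = 4 < 5 — winning move (to 4).
  10: 10 XOR 1 = 11 ≥ 10 — no move.
  14: 14 XOR 1 = 15 ≥ 14 — no move.
That gives 1 winning move.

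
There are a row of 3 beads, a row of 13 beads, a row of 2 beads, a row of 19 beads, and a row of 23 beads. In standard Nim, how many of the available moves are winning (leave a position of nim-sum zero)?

1

Nim-sum: 3 ^ 13 ^ 2 ^ 19 ^ 23 = 8.
The overall nim-sum is X = 8. A row of size p has a winning move iff p XOR X < p (reduce it to p XOR X).
  3: 3 XOR 8 = 11 ≥ 3 — no move.
  13: 13 XOR 8 = 5 < 13 — winning move (to 5).
  2: 2 XOR 8 = 10 ≥ 2 — no move.
  19: 19 XOR 8 = 27 ≥ 19 — no move.
  23: 23 XOR 8 = 31 ≥ 23 — no move.
That gives 1 winning move.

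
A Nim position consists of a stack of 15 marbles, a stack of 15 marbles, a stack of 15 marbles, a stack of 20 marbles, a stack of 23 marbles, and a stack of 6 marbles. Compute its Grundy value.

10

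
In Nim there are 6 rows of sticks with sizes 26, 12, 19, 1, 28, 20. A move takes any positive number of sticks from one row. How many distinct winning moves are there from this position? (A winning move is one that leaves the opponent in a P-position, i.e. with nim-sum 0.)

Compute the nim-sum pairwise:
26 ^ 12 = 22
22 ^ 19 = 5
5 ^ 1 = 4
4 ^ 28 = 24
24 ^ 20 = 12
The overall nim-sum is X = 12. A row of size p has a winning move iff p XOR X < p (reduce it to p XOR X).
  26: 26 XOR 12 = 22 < 26 — winning move (to 22).
  12: 12 XOR 12 = 0 < 12 — winning move (to 0).
  19: 19 XOR 12 = 31 ≥ 19 — no move.
  1: 1 XOR 12 = 13 ≥ 1 — no move.
  28: 28 XOR 12 = 16 < 28 — winning move (to 16).
  20: 20 XOR 12 = 24 ≥ 20 — no move.
That gives 3 winning moves.

3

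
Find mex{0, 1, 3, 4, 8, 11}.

The values 0, 1 are all present; 2 is the first non-negative integer missing from the set.

2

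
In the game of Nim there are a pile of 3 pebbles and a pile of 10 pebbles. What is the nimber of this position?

9

Compute the nim-sum pairwise:
3 ⊕ 10 = 9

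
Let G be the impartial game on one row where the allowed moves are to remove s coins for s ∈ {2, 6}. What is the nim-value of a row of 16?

Build the Grundy sequence with g(k) = mex{g(k−s) : s ∈ {2, 6}, s ≤ k}:
k:     0  1  2  3  4  5  6  7  8  9 10 11 12 13 14 15 16
g(k):  0  0  1  1  0  0  1  1  0  0  1  1  0  0  1  1  0
So g(16) = 0.

0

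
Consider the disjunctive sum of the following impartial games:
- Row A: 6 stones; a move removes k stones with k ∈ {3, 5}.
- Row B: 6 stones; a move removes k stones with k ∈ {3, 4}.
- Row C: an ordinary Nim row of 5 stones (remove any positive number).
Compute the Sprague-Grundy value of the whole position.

5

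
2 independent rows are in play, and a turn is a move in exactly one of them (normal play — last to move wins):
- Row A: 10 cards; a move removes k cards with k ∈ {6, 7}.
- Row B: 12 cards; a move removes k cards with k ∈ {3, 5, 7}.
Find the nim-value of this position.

Build the Grundy sequence for row A with g(k) = mex{g(k−s) : s ∈ {6, 7}, s ≤ k}:
g(0) = mex{} = 0
g(1) = mex{} = 0
g(2) = mex{} = 0
g(3) = mex{} = 0
g(4) = mex{} = 0
g(5) = mex{} = 0
g(6) = mex{0} = 1
g(7) = mex{0} = 1
g(8) = mex{0} = 1
g(9) = mex{0} = 1
g(10) = mex{0} = 1
So g(10) = 1.
Grundy values for row B (subtraction set {3, 5, 7}):
g(0) = mex{} = 0
g(1) = mex{} = 0
g(2) = mex{} = 0
g(3) = mex{0} = 1
g(4) = mex{0} = 1
g(5) = mex{0} = 1
g(6) = mex{0,1} = 2
g(7) = mex{0,1} = 2
g(8) = mex{0,1} = 2
g(9) = mex{0,1,2} = 3
g(10) = mex{1,2} = 0
g(11) = mex{1,2} = 0
g(12) = mex{1,2,3} = 0
So g(12) = 0.
By the Sprague-Grundy theorem, the Grundy value of a sum of independent games is the XOR of the component values.
Combined value = 1 XOR 0 = 1.

1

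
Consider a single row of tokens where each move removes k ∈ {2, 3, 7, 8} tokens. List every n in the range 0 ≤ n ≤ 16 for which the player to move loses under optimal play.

0, 1, 5, 6, 10, 11, 15, 16

Build the Grundy sequence with g(k) = mex{g(k−s) : s ∈ {2, 3, 7, 8}, s ≤ k}:
k:     0  1  2  3  4  5  6  7  8  9 10 11 12 13 14 15 16
g(k):  0  0  1  1  2  0  0  1  1  2  0  0  1  1  2  0  0
The P-positions (g = 0) in 0..16 are 0, 1, 5, 6, 10, 11, 15, 16.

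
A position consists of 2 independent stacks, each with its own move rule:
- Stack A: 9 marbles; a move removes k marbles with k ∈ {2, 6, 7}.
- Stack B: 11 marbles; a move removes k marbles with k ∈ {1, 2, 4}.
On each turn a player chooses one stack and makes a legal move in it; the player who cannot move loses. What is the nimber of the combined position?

Build the Grundy sequence for stack A with g(k) = mex{g(k−s) : s ∈ {2, 6, 7}, s ≤ k}:
k:     0  1  2  3  4  5  6  7  8  9
g(k):  0  0  1  1  0  0  1  1  2  0
So g(9) = 0.
Grundy values for stack B (subtraction set {1, 2, 4}):
g(0) = mex{} = 0
g(1) = mex{0} = 1
g(2) = mex{0,1} = 2
g(3) = mex{1,2} = 0
g(4) = mex{0,2} = 1
g(5) = mex{0,1} = 2
g(6) = mex{1,2} = 0
g(7) = mex{0,2} = 1
g(8) = mex{0,1} = 2
g(9) = mex{1,2} = 0
g(10) = mex{0,2} = 1
g(11) = mex{0,1} = 2
So g(11) = 2.
By the Sprague-Grundy theorem, the Grundy value of a sum of independent games is the XOR of the component values.
Combined value = 0 ⊕ 2 = 2.

2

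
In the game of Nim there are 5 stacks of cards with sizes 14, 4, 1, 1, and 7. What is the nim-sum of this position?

13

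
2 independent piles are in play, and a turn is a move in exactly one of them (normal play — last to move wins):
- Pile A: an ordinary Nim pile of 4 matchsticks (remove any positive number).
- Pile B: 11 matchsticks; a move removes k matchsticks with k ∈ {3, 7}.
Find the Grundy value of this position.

Pile A is a plain Nim pile of size 4, so its Grundy value is 4.
For pile B, compute g(0), g(1), … with moves {3, 7}:
g(0) = mex{} = 0
g(1) = mex{} = 0
g(2) = mex{} = 0
g(3) = mex{0} = 1
g(4) = mex{0} = 1
g(5) = mex{0} = 1
g(6) = mex{1} = 0
g(7) = mex{0,1} = 2
g(8) = mex{0,1} = 2
g(9) = mex{0} = 1
g(10) = mex{1,2} = 0
g(11) = mex{1,2} = 0
So g(11) = 0.
By the Sprague-Grundy theorem, the Grundy value of a sum of independent games is the XOR of the component values.
Combined value = 4 ⊕ 0 = 4.

4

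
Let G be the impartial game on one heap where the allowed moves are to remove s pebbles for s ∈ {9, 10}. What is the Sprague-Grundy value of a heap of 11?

1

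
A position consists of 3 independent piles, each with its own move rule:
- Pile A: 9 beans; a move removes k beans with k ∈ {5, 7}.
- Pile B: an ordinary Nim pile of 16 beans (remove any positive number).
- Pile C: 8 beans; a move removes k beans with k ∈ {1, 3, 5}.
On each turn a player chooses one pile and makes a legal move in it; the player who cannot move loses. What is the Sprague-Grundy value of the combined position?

17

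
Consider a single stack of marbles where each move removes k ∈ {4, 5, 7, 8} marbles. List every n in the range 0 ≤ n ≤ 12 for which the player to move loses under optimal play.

0, 1, 2, 3, 12

Build the Grundy sequence with g(k) = mex{g(k−s) : s ∈ {4, 5, 7, 8}, s ≤ k}:
k:     0  1  2  3  4  5  6  7  8  9 10 11 12
g(k):  0  0  0  0  1  1  1  1  2  2  2  2  0
The P-positions (g = 0) in 0..12 are 0, 1, 2, 3, 12.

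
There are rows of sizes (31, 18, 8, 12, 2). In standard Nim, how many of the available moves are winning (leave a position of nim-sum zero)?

In binary:
  11111  (31)
  10010  (18)
  01000  (8)
  01100  (12)
  00010  (2)
  -----
  01011  (11)
The overall nim-sum is X = 11. A row of size p has a winning move iff p XOR X < p (reduce it to p XOR X).
  31: 31 XOR 11 = 20 < 31 — winning move (to 20).
  18: 18 XOR 11 = 25 ≥ 18 — no move.
  8: 8 XOR 11 = 3 < 8 — winning move (to 3).
  12: 12 XOR 11 = 7 < 12 — winning move (to 7).
  2: 2 XOR 11 = 9 ≥ 2 — no move.
That gives 3 winning moves.

3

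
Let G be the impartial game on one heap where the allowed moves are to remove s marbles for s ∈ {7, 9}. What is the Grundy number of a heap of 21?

0

Build the Grundy sequence with g(k) = mex{g(k−s) : s ∈ {7, 9}, s ≤ k}:
k:     0  1  2  3  4  5  6  7  8  9 10 11 12 13 14 15 16 17 18 19 20 21
g(k):  0  0  0  0  0  0  0  1  1  1  1  1  1  1  2  2  0  0  0  0  0  0
So g(21) = 0.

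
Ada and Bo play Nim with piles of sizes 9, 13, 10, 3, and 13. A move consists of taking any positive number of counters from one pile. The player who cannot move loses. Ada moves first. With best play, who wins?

Bo wins

Compute the nim-sum pairwise:
9 ^ 13 = 4
4 ^ 10 = 14
14 ^ 3 = 13
13 ^ 13 = 0
The nim-sum is 0, so this is a P-position: the player to move is in a losing position under optimal play; Ada is about to move from it and so loses — Bo wins.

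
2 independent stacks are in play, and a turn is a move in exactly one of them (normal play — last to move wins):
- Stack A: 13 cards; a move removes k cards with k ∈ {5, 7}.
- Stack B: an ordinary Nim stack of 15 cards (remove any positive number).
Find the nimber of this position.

15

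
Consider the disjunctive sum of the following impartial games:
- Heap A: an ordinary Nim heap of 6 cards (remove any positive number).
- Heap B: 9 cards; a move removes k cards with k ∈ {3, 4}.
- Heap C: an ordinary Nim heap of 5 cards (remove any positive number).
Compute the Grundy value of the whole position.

3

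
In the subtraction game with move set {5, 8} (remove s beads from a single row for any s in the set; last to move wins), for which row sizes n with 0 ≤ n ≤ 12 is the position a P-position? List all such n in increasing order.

0, 1, 2, 3, 4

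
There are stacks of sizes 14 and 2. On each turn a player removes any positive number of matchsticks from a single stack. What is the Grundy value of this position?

Compute the nim-sum pairwise:
14 ⊕ 2 = 12

12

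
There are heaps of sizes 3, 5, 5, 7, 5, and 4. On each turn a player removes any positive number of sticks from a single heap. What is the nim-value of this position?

Nim-sum: 3 ⊕ 5 ⊕ 5 ⊕ 7 ⊕ 5 ⊕ 4 = 5.

5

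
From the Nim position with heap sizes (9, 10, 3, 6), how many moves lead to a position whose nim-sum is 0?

1

In binary:
  1001  (9)
  1010  (10)
  0011  (3)
  0110  (6)
  ----
  0110  (6)
The overall nim-sum is X = 6. A heap of size p has a winning move iff p XOR X < p (reduce it to p XOR X).
  9: 9 XOR 6 = 15 ≥ 9 — no move.
  10: 10 XOR 6 = 12 ≥ 10 — no move.
  3: 3 XOR 6 = 5 ≥ 3 — no move.
  6: 6 XOR 6 = 0 < 6 — winning move (to 0).
That gives 1 winning move.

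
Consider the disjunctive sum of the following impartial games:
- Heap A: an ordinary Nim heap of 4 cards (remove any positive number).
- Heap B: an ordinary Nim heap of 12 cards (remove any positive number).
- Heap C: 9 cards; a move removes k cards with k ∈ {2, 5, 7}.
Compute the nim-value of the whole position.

10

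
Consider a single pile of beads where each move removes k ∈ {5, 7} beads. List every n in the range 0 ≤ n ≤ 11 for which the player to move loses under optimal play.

0, 1, 2, 3, 4

Build the Grundy sequence with g(k) = mex{g(k−s) : s ∈ {5, 7}, s ≤ k}:
k:     0  1  2  3  4  5  6  7  8  9 10 11
g(k):  0  0  0  0  0  1  1  1  1  1  2  2
The P-positions (g = 0) in 0..11 are 0, 1, 2, 3, 4.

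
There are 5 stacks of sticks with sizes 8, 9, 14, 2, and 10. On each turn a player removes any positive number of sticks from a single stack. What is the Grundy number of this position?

7

Bitwise XOR of the heap sizes:
  1000  (8)
  1001  (9)
  1110  (14)
  0010  (2)
  1010  (10)
  ----
  0111  (7)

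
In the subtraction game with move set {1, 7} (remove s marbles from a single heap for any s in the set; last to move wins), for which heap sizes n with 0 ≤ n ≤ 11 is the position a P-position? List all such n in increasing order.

0, 2, 4, 6, 8, 10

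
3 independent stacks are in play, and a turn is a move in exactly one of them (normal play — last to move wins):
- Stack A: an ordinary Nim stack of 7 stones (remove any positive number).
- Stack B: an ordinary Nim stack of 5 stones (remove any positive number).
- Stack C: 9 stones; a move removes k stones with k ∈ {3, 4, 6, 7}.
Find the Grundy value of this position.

Stack A is a plain Nim stack of size 7, so its Grundy value is 7.
Stack B is a plain Nim stack of size 5, so its Grundy value is 5.
Build the Grundy sequence for stack C with g(k) = mex{g(k−s) : s ∈ {3, 4, 6, 7}, s ≤ k}:
k:     0  1  2  3  4  5  6  7  8  9
g(k):  0  0  0  1  1  1  2  2  2  3
So g(9) = 3.
By the Sprague-Grundy theorem, the Grundy value of a sum of independent games is the XOR of the component values.
Combined value = 7 XOR 5 XOR 3 = 1.

1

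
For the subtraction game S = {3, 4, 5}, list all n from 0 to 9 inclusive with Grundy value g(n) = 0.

0, 1, 2, 8, 9

Grundy values for subtraction set {3, 4, 5}:
g(0) = mex{} = 0
g(1) = mex{} = 0
g(2) = mex{} = 0
g(3) = mex{0} = 1
g(4) = mex{0} = 1
g(5) = mex{0} = 1
g(6) = mex{0,1} = 2
g(7) = mex{0,1} = 2
g(8) = mex{1} = 0
g(9) = mex{1,2} = 0
The P-positions (g = 0) in 0..9 are 0, 1, 2, 8, 9.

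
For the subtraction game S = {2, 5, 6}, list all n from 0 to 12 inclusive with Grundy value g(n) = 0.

Grundy values for subtraction set {2, 5, 6}:
k:     0  1  2  3  4  5  6  7  8  9 10 11 12
g(k):  0  0  1  1  0  2  1  3  0  2  1  0  0
The P-positions (g = 0) in 0..12 are 0, 1, 4, 8, 11, 12.

0, 1, 4, 8, 11, 12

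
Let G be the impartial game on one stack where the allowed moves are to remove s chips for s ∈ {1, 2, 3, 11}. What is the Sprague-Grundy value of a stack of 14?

2

Compute g(0), g(1), … for moves {1, 2, 3, 11}:
k:     0  1  2  3  4  5  6  7  8  9 10 11 12 13 14
g(k):  0  1  2  3  0  1  2  3  0  1  2  3  0  1  2
So g(14) = 2.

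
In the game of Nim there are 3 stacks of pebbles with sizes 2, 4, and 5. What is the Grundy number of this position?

3

Nim-sum: 2 ^ 4 ^ 5 = 3.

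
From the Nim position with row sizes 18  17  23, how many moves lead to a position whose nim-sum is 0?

3

Nim-sum: 18 XOR 17 XOR 23 = 20.
The overall nim-sum is X = 20. A row of size p has a winning move iff p XOR X < p (reduce it to p XOR X).
  18: 18 XOR 20 = 6 < 18 — winning move (to 6).
  17: 17 XOR 20 = 5 < 17 — winning move (to 5).
  23: 23 XOR 20 = 3 < 23 — winning move (to 3).
That gives 3 winning moves.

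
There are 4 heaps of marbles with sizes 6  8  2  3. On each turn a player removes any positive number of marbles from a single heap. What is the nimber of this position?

Bitwise XOR of the heap sizes:
  0110  (6)
  1000  (8)
  0010  (2)
  0011  (3)
  ----
  1111  (15)

15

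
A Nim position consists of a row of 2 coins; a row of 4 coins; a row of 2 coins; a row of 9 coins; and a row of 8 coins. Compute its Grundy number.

5

Bitwise XOR of the heap sizes:
  0010  (2)
  0100  (4)
  0010  (2)
  1001  (9)
  1000  (8)
  ----
  0101  (5)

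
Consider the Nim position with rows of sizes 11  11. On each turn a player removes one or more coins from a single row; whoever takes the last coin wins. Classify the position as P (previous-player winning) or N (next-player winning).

Compute the nim-sum pairwise:
11 ^ 11 = 0
The nim-sum is 0, so this is a P-position: the player to move is in a losing position under optimal play.

P-position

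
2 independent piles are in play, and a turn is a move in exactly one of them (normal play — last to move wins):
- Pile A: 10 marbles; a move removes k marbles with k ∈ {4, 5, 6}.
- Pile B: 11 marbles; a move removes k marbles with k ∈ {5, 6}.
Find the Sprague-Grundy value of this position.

Build the Grundy sequence for pile A with g(k) = mex{g(k−s) : s ∈ {4, 5, 6}, s ≤ k}:
k:     0  1  2  3  4  5  6  7  8  9 10
g(k):  0  0  0  0  1  1  1  1  2  2  0
So g(10) = 0.
Grundy values for pile B (subtraction set {5, 6}):
g(0) = mex{} = 0
g(1) = mex{} = 0
g(2) = mex{} = 0
g(3) = mex{} = 0
g(4) = mex{} = 0
g(5) = mex{0} = 1
g(6) = mex{0} = 1
g(7) = mex{0} = 1
g(8) = mex{0} = 1
g(9) = mex{0} = 1
g(10) = mex{0,1} = 2
g(11) = mex{1} = 0
So g(11) = 0.
By the Sprague-Grundy theorem, the Grundy value of a sum of independent games is the XOR of the component values.
Combined value = 0 XOR 0 = 0.

0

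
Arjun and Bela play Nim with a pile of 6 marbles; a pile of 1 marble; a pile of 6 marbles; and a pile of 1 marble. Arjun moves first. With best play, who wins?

Bela wins

Nim-sum: 6 XOR 1 XOR 6 XOR 1 = 0.
The nim-sum is 0, so this is a P-position: the player to move is in a losing position under optimal play; Arjun is about to move from it and so loses — Bela wins.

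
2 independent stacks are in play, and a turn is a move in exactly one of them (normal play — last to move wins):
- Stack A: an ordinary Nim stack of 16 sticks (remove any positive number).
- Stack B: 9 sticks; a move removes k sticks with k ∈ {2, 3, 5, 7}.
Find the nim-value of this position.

16

Stack A is a plain Nim stack of size 16, so its Grundy value is 16.
For stack B, compute g(0), g(1), … with moves {2, 3, 5, 7}:
g(0) = mex{} = 0
g(1) = mex{} = 0
g(2) = mex{0} = 1
g(3) = mex{0} = 1
g(4) = mex{0,1} = 2
g(5) = mex{0,1} = 2
g(6) = mex{0,1,2} = 3
g(7) = mex{0,1,2} = 3
g(8) = mex{0,1,2,3} = 4
g(9) = mex{1,2,3} = 0
So g(9) = 0.
By the Sprague-Grundy theorem, the Grundy value of a sum of independent games is the XOR of the component values.
Combined value = 16 XOR 0 = 16.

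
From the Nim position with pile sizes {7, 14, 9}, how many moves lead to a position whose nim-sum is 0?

Write each in binary and XOR column by column:
  0111  (7)
  1110  (14)
  1001  (9)
  ----
  0000  (0)
The nim-sum is already 0, so every move leaves a nonzero nim-sum — there are no winning moves.

0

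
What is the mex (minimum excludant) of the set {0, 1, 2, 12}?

3

The values 0, 1, 2 are all present; 3 is the first non-negative integer missing from the set.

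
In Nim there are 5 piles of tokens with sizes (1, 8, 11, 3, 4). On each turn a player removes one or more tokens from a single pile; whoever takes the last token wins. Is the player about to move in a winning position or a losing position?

Winning position

Bitwise XOR of the heap sizes:
  0001  (1)
  1000  (8)
  1011  (11)
  0011  (3)
  0100  (4)
  ----
  0101  (5)
The nim-sum is 5 ≠ 0, so this is an N-position: the player to move can win.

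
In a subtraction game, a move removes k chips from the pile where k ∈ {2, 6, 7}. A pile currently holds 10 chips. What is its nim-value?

3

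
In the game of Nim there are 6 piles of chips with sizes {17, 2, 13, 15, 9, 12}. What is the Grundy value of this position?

Nim-sum: 17 ⊕ 2 ⊕ 13 ⊕ 15 ⊕ 9 ⊕ 12 = 20.

20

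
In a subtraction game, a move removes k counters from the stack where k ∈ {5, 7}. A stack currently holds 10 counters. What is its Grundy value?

Build the Grundy sequence with g(k) = mex{g(k−s) : s ∈ {5, 7}, s ≤ k}:
k:     0  1  2  3  4  5  6  7  8  9 10
g(k):  0  0  0  0  0  1  1  1  1  1  2
So g(10) = 2.

2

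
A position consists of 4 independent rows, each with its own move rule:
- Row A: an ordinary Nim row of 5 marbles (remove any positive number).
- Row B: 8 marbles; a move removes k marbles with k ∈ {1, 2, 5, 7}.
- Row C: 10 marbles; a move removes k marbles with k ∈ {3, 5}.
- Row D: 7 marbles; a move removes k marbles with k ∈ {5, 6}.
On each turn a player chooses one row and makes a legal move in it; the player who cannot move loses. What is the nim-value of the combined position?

6

Row A is a plain Nim row of size 5, so its Grundy value is 5.
Grundy values for row B (subtraction set {1, 2, 5, 7}):
k:     0  1  2  3  4  5  6  7  8
g(k):  0  1  2  0  1  2  0  1  2
So g(8) = 2.
Build the Grundy sequence for row C with g(k) = mex{g(k−s) : s ∈ {3, 5}, s ≤ k}:
g(0) = mex{} = 0
g(1) = mex{} = 0
g(2) = mex{} = 0
g(3) = mex{0} = 1
g(4) = mex{0} = 1
g(5) = mex{0} = 1
g(6) = mex{0,1} = 2
g(7) = mex{0,1} = 2
g(8) = mex{1} = 0
g(9) = mex{1,2} = 0
g(10) = mex{1,2} = 0
So g(10) = 0.
For row D, compute g(0), g(1), … with moves {5, 6}:
k:     0  1  2  3  4  5  6  7
g(k):  0  0  0  0  0  1  1  1
So g(7) = 1.
The value of a disjunctive sum is the nim-sum of the parts.
Combined value = 5 XOR 2 XOR 0 XOR 1 = 6.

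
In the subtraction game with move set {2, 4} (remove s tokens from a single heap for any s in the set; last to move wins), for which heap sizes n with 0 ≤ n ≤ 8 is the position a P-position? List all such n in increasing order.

0, 1, 6, 7

Compute g(0), g(1), … for moves {2, 4}:
g(0) = mex{} = 0
g(1) = mex{} = 0
g(2) = mex{0} = 1
g(3) = mex{0} = 1
g(4) = mex{0,1} = 2
g(5) = mex{0,1} = 2
g(6) = mex{1,2} = 0
g(7) = mex{1,2} = 0
g(8) = mex{0,2} = 1
The P-positions (g = 0) in 0..8 are 0, 1, 6, 7.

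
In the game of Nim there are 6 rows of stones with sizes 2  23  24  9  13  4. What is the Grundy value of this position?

In binary:
  00010  (2)
  10111  (23)
  11000  (24)
  01001  (9)
  01101  (13)
  00100  (4)
  -----
  01101  (13)

13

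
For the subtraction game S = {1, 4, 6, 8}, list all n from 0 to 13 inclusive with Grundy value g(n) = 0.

0, 2, 5, 7, 12

Grundy values for subtraction set {1, 4, 6, 8}:
g(0) = mex{} = 0
g(1) = mex{0} = 1
g(2) = mex{1} = 0
g(3) = mex{0} = 1
g(4) = mex{0,1} = 2
g(5) = mex{1,2} = 0
g(6) = mex{0} = 1
g(7) = mex{1} = 0
g(8) = mex{0,2} = 1
g(9) = mex{0,1} = 2
g(10) = mex{0,1,2} = 3
g(11) = mex{0,1,3} = 2
g(12) = mex{1,2} = 0
g(13) = mex{0,2} = 1
The P-positions (g = 0) in 0..13 are 0, 2, 5, 7, 12.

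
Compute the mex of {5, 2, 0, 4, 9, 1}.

3

The values 0, 1, 2 are all present; 3 is the first non-negative integer missing from the set.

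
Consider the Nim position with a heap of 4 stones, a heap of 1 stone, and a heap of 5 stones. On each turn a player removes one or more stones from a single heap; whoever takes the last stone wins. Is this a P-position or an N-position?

Compute the nim-sum pairwise:
4 ^ 1 = 5
5 ^ 5 = 0
The nim-sum is 0, so this is a P-position: the player to move is in a losing position under optimal play.

P-position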